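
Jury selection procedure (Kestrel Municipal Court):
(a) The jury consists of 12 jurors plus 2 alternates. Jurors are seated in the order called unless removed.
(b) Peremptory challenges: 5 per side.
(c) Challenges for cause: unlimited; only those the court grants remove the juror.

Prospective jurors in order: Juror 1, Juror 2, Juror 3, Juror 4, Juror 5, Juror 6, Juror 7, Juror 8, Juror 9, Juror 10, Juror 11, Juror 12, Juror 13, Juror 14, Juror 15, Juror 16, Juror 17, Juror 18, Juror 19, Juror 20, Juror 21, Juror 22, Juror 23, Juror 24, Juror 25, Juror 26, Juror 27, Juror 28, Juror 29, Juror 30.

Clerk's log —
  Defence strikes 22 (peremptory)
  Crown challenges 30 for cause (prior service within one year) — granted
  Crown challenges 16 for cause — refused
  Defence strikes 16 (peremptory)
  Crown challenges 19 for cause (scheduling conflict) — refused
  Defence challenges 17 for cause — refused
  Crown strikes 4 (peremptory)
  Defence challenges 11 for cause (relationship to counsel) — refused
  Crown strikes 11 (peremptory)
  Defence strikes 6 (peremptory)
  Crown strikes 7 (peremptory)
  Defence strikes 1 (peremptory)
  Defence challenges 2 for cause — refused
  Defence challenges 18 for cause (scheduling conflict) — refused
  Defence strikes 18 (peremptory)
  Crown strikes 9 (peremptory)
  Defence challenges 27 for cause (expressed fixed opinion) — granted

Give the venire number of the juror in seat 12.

Removed: #1, #4, #6, #7, #9, #11, #16, #18, #22, #27, #30. (#2, #17, #19 stay — for-cause denied.)
Seating in order: seats 1–12 → #2, #3, #5, #8, #10, #12, #13, #14, #15, #17, #19, #20; alternates → #21, #23.
So seat 12 is #20.

20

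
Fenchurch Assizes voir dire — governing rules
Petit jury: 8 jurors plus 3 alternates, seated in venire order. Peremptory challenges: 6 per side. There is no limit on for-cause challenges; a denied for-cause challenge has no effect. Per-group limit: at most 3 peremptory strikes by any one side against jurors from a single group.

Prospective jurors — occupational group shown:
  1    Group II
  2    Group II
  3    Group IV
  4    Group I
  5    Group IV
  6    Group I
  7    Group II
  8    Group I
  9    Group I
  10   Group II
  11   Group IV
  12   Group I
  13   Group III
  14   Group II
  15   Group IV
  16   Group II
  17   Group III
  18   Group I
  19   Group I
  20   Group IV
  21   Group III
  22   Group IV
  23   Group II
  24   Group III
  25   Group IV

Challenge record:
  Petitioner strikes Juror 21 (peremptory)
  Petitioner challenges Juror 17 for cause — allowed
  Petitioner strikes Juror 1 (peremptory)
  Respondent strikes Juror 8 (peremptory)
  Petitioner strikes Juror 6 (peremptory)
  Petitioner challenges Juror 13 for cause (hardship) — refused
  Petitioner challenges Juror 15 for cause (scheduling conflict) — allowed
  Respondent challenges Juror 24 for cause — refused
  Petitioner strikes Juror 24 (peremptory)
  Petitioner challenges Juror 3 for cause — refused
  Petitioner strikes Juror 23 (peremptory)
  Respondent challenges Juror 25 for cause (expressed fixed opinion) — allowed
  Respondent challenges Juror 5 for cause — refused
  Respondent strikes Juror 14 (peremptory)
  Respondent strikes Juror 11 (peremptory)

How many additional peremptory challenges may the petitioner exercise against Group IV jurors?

1

Petitioner peremptories so far: #21, #1, #6, #24, #23 — 5 of 6 used, 1 left overall.
Against Group IV: none yet — per-group cap 3 leaves 3.
Binding limit: min(1, 3) = 1.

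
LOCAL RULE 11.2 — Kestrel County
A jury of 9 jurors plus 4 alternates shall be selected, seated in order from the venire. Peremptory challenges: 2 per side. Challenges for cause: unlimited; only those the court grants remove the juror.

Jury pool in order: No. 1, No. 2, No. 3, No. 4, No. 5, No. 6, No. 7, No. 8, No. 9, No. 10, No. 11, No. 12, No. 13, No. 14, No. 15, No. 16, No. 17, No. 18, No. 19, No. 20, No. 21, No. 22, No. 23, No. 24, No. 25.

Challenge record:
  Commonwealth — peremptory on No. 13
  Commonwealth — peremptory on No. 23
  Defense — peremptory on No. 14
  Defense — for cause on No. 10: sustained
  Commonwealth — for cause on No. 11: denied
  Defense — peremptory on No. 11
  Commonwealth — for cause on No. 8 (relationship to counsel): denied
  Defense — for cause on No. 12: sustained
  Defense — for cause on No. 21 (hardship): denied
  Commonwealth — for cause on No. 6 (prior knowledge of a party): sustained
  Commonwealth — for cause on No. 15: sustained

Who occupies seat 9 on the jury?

Removed: #6, #10, #11, #12, #13, #14, #15, #23. (#8, #21 stay — for-cause denied.)
Filling seats in venire order through position 9: #1, #2, #3, #4, #5, #7, #8, #9, #16.
So seat 9 is #16.

16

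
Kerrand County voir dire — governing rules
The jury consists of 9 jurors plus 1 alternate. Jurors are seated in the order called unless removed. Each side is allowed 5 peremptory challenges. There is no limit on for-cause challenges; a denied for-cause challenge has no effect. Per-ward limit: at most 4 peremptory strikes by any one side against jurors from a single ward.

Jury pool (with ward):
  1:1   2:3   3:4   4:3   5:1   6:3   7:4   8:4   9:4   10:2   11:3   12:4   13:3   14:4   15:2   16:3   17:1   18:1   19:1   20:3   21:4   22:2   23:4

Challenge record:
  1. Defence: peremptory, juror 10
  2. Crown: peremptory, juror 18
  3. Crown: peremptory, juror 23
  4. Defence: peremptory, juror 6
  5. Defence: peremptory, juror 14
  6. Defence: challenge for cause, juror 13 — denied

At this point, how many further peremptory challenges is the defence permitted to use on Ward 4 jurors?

2

Defence peremptories so far: #10, #6, #14 — 3 of 5 used, 2 left overall.
Against Ward 4: #14 — 1 used; per-ward cap 4 leaves 3.
Binding limit: min(2, 3) = 2.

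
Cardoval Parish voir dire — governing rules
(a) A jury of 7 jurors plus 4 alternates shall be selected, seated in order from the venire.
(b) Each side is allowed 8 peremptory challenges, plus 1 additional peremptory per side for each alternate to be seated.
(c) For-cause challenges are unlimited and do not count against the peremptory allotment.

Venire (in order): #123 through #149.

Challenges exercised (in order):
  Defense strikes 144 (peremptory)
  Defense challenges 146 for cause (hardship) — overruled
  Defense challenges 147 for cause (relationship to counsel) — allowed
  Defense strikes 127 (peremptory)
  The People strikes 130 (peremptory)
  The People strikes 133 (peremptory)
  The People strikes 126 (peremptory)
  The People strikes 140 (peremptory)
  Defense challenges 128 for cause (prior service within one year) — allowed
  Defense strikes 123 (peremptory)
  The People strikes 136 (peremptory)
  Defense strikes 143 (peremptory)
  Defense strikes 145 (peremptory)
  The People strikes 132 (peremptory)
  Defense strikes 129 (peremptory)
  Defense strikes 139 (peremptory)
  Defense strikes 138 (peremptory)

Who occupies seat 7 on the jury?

Removed: #123, #126, #127, #128, #129, #130, #132, #133, #136, #138, #139, #140, #143, #144, #145, #147. (#146 stays — for-cause denied.)
Seating in order: seats 1–7 → #124, #125, #131, #134, #135, #137, #141; alternates → #142, #146, #148, #149.
So seat 7 is #141.

141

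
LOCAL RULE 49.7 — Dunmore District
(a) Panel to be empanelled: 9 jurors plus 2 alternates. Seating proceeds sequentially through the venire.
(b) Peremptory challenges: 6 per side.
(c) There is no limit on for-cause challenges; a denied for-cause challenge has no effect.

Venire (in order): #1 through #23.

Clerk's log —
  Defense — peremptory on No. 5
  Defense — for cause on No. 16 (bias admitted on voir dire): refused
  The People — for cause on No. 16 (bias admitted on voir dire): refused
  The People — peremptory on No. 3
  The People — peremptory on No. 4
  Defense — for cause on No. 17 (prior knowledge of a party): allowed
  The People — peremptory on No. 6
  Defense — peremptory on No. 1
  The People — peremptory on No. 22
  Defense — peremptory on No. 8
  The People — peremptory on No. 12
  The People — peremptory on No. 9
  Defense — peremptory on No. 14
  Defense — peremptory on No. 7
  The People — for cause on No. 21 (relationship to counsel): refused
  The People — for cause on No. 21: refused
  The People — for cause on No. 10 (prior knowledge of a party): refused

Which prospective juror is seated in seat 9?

Removed: #1, #3, #4, #5, #6, #7, #8, #9, #12, #14, #17, #22. (#10, #16, #21 stay — for-cause denied.)
Seating in order: seats 1–9 → #2, #10, #11, #13, #15, #16, #18, #19, #20; alternates → #21, #23.
So seat 9 is #20.

20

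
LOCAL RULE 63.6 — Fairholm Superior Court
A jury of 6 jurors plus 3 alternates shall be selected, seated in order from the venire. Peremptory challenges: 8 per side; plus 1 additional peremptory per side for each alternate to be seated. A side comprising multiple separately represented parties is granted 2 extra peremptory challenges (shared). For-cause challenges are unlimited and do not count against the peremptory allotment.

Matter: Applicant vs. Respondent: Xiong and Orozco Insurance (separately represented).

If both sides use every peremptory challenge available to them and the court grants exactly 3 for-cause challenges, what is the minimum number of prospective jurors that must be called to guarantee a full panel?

36

Seats to fill: 6 + 3 alternates = 9.
Peremptories — Applicant: 8 + 1×3 = 11; Respondent: 8 + 1×3 + 2 = 13; total 24.
For-cause removals: 3.
Minimum venire: 9 + 24 + 3 = 36.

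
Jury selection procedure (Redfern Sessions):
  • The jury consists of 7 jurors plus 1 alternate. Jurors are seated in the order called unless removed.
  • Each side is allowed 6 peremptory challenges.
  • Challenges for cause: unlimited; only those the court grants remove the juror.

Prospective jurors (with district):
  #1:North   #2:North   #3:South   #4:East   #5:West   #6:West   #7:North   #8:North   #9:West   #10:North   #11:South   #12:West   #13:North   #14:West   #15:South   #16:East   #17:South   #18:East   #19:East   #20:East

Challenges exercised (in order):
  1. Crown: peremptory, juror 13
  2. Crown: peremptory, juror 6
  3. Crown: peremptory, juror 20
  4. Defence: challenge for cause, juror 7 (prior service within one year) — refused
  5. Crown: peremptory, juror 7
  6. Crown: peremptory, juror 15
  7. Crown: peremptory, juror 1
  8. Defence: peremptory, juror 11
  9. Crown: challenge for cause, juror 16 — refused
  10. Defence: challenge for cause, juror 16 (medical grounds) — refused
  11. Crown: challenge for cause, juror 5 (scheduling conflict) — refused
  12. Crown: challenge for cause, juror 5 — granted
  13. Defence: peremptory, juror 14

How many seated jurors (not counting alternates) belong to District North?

3

Removed: #1, #5, #6, #7, #11, #13, #14, #15, #20.
Seated jurors 1–7: #2, #3, #4, #8, #9, #10, #12 (alternates #16 not counted).
Of those, in District North: #2, #8, #10 → 3.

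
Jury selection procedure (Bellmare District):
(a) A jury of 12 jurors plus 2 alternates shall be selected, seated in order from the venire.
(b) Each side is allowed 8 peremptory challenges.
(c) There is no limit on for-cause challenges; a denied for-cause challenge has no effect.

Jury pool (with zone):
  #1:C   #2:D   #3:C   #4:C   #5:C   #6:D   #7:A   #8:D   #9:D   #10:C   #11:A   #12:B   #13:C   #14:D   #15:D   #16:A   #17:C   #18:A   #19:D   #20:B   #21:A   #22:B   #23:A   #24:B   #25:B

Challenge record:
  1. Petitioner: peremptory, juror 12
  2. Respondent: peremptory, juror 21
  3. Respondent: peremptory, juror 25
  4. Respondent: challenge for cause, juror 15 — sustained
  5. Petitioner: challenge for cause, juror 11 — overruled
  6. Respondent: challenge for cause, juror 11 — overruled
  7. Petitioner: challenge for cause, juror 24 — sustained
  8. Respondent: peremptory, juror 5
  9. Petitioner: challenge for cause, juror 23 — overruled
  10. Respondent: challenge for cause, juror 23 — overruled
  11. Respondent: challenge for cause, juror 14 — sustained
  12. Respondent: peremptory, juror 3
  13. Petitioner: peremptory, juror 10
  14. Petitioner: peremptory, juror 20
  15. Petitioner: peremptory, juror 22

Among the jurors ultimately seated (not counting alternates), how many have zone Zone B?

0

Removed: #3, #5, #10, #12, #14, #15, #20, #21, #22, #24, #25.
Seated jurors 1–12: #1, #2, #4, #6, #7, #8, #9, #11, #13, #16, #17, #18 (alternates #19, #23 not counted).
None of those are in Zone B → 0.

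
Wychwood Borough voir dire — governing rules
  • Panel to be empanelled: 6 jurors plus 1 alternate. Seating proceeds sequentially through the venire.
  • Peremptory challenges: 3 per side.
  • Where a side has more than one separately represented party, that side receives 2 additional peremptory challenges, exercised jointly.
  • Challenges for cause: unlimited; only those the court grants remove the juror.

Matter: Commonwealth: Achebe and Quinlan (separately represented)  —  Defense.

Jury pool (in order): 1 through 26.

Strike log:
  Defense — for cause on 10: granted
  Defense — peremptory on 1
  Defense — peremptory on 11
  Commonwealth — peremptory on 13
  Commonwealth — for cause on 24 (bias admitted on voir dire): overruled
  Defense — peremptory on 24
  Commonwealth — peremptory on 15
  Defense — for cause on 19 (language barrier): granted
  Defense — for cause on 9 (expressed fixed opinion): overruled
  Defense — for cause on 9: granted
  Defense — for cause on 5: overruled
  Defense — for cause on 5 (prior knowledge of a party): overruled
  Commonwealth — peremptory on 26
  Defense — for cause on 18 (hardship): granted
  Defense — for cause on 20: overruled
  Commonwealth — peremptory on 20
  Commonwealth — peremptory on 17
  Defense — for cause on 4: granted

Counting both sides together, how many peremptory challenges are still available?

Commonwealth allotment: 3 base + 2 multi-party = 5. Defense allotment: 3.
Commonwealth peremptories used: #13, #15, #26, #20, #17 — 5 (the for-cause on #24 doesn't count).
Defense peremptories used: #1, #11, #24 — 3 (for-cause on #10, #19, #9, #9, #5, #5, #18, #20, #4 don't count).
Remaining: (5 − 5) + (3 − 3) = 0.

0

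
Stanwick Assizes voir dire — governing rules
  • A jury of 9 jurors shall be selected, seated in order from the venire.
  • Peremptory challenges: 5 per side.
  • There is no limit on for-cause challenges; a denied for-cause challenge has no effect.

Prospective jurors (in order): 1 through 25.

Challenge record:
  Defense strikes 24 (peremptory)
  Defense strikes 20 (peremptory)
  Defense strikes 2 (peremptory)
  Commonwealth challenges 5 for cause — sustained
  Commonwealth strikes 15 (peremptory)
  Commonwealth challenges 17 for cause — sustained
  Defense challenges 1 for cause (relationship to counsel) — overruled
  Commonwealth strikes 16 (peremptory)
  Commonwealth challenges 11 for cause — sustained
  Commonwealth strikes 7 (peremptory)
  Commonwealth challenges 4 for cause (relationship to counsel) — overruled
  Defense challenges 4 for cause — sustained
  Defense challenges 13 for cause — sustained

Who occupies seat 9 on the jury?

18

Removed: #2, #4, #5, #7, #11, #13, #15, #16, #17, #20, #24. (#1 stays — for-cause denied.)
Filling seats in venire order through position 9: #1, #3, #6, #8, #9, #10, #12, #14, #18.
So seat 9 is #18.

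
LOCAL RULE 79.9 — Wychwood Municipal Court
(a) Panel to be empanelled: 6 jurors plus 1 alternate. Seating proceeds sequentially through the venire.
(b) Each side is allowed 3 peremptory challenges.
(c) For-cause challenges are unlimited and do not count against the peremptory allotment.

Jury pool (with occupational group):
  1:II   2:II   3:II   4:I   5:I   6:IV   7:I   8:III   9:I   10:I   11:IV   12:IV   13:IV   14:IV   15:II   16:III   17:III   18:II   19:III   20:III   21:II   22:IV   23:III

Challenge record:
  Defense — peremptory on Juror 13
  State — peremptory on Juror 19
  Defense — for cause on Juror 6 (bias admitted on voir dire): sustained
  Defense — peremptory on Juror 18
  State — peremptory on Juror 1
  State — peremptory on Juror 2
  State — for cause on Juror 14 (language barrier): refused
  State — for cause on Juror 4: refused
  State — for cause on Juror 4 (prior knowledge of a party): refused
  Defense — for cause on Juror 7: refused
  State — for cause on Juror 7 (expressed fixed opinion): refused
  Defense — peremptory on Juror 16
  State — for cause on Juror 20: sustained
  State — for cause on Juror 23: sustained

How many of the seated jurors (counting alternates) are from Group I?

5

Removed: #1, #2, #6, #13, #16, #18, #19, #20, #23.
Seated (7 incl. alternates): #3, #4, #5, #7, #8, #9, #10.
Of those, in Group I: #4, #5, #7, #9, #10 → 5.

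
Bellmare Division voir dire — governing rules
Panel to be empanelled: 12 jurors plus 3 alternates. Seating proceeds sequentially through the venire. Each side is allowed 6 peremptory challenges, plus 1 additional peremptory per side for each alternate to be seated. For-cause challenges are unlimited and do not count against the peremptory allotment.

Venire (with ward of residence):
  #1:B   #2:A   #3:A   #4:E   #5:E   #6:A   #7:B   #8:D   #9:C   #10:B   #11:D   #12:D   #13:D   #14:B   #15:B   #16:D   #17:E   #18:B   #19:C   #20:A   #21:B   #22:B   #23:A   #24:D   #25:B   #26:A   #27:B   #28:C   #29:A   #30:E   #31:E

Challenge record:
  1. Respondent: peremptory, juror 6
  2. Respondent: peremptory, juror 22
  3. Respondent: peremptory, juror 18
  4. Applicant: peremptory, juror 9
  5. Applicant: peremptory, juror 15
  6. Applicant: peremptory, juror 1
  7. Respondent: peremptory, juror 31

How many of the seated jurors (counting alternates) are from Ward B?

3

Removed: #1, #6, #9, #15, #18, #22, #31.
Seated (15 incl. alternates): #2, #3, #4, #5, #7, #8, #10, #11, #12, #13, #14, #16, #17, #19, #20.
Of those, in Ward B: #7, #10, #14 → 3.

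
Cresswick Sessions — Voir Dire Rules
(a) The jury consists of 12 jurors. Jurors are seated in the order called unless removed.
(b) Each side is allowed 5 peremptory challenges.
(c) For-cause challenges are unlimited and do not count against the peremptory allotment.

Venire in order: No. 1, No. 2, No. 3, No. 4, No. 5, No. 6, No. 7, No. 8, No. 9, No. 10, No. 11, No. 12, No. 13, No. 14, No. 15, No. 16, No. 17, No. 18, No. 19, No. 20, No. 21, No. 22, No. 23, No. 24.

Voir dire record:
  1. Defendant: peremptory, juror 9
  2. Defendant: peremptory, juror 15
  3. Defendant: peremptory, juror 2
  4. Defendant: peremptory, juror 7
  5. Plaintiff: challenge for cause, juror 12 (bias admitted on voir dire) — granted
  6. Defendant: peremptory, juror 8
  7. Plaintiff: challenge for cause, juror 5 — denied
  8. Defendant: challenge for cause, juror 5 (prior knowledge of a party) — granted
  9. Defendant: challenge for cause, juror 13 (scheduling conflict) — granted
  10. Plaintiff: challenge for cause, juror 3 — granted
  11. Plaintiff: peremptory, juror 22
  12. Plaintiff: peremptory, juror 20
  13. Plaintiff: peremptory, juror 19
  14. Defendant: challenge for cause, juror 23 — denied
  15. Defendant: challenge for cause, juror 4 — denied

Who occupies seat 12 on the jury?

24

Removed: #2, #3, #5, #7, #8, #9, #12, #13, #15, #19, #20, #22. (#4, #23 stay — for-cause denied.)
Seating in order: seats 1–12 → #1, #4, #6, #10, #11, #14, #16, #17, #18, #21, #23, #24.
So seat 12 is #24.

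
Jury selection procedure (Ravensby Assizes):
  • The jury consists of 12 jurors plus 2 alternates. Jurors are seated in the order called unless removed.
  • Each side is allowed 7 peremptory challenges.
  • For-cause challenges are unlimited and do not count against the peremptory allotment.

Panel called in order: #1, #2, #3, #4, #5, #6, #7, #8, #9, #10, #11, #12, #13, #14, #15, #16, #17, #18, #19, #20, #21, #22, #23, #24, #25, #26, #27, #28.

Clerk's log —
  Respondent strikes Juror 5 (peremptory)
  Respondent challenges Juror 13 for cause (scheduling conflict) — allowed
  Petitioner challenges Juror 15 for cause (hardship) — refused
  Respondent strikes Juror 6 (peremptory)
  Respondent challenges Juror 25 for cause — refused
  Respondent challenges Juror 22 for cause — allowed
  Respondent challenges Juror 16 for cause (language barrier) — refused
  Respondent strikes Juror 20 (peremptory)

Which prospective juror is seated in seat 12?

Removed: #5, #6, #13, #20, #22. (#15, #16, #25 stay — for-cause denied.)
Seating in order: seats 1–12 → #1, #2, #3, #4, #7, #8, #9, #10, #11, #12, #14, #15; alternates → #16, #17.
So seat 12 is #15.

15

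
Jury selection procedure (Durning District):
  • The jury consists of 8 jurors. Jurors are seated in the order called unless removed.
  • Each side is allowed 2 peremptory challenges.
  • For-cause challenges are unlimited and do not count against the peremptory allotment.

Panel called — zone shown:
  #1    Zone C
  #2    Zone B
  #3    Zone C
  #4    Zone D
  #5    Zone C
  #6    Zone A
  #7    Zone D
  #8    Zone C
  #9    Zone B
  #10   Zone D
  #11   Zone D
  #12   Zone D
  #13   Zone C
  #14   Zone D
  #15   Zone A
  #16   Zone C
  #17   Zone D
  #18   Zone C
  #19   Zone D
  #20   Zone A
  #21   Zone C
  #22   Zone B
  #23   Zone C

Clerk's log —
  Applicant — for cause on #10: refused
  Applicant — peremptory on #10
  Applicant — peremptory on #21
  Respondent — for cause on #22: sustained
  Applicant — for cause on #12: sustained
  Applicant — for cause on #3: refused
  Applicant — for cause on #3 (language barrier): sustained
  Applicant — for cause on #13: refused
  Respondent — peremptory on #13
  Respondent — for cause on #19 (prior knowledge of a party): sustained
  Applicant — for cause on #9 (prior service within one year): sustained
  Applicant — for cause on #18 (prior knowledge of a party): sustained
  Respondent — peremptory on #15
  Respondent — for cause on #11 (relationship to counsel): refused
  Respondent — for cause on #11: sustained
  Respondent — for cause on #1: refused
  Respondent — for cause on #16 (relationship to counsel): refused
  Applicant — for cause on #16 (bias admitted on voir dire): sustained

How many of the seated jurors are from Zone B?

Removed: #3, #9, #10, #11, #12, #13, #15, #16, #18, #19, #21, #22.
Seated jurors 1–8: #1, #2, #4, #5, #6, #7, #8, #14.
Of those, in Zone B: #2 → 1.

1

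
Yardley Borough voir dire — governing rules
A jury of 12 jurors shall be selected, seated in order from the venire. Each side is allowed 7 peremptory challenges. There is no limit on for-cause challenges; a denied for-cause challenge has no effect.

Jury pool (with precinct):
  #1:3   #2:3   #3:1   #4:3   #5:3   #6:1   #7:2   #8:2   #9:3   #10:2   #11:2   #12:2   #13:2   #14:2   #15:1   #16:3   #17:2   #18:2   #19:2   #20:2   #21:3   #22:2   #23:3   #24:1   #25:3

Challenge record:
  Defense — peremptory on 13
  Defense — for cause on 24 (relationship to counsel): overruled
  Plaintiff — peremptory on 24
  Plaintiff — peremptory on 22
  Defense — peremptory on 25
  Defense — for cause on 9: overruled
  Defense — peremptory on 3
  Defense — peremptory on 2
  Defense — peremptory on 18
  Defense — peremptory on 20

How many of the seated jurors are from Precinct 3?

Removed: #2, #3, #13, #18, #20, #22, #24, #25.
Seated jurors 1–12: #1, #4, #5, #6, #7, #8, #9, #10, #11, #12, #14, #15.
Of those, in Precinct 3: #1, #4, #5, #9 → 4.

4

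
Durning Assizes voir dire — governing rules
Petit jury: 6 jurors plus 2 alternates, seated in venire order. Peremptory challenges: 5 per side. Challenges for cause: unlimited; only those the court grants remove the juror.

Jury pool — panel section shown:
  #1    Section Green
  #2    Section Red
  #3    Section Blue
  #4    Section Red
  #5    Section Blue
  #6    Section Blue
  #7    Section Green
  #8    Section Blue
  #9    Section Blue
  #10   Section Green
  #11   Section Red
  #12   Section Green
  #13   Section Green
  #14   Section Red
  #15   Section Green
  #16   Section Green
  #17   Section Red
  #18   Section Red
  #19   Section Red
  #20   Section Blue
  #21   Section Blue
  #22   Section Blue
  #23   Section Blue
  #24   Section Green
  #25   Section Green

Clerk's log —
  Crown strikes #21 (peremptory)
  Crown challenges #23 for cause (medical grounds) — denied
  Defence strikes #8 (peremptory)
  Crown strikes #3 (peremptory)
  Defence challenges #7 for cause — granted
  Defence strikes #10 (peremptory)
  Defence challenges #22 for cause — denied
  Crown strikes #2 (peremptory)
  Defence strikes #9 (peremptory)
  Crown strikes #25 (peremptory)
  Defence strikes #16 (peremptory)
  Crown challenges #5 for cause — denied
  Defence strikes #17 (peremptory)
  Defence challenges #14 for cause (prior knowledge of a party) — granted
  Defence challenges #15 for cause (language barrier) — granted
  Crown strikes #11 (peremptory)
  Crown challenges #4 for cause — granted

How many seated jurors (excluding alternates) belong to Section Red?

1

Removed: #2, #3, #4, #7, #8, #9, #10, #11, #14, #15, #16, #17, #21, #25.
Seated jurors 1–6: #1, #5, #6, #12, #13, #18 (alternates #19, #20 not counted).
Of those, in Section Red: #18 → 1.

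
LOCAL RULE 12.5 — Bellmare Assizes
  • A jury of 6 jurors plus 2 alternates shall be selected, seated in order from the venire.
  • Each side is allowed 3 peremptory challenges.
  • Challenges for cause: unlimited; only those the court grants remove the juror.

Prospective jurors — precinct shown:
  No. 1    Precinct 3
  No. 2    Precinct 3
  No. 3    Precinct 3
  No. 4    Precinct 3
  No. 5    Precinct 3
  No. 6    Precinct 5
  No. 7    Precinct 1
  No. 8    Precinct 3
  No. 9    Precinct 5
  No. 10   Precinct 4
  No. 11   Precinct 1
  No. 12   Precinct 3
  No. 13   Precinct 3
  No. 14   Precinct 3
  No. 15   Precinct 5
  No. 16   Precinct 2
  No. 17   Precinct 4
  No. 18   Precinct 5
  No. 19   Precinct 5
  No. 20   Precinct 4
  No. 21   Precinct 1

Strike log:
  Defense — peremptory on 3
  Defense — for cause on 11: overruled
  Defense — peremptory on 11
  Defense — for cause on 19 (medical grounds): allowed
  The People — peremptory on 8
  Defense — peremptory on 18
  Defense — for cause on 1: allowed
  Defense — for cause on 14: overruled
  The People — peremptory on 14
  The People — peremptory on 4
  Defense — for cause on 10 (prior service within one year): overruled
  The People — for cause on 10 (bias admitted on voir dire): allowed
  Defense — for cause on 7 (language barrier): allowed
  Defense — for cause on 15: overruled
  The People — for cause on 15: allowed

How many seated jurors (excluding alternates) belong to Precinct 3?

Removed: #1, #3, #4, #7, #8, #10, #11, #14, #15, #18, #19.
Seated jurors 1–6: #2, #5, #6, #9, #12, #13 (alternates #16, #17 not counted).
Of those, in Precinct 3: #2, #5, #12, #13 → 4.

4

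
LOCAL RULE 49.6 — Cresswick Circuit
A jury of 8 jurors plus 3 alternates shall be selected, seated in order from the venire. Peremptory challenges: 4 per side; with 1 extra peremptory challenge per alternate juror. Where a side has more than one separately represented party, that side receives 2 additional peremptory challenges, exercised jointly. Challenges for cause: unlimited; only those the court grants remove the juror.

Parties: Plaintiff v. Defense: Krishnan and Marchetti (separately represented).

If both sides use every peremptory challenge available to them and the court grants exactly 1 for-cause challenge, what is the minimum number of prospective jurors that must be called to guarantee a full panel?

28

Seats to fill: 8 + 3 alternates = 11.
Peremptories — Plaintiff: 4 + 1×3 = 7; Defense: 4 + 1×3 + 2 = 9; total 16.
For-cause removals: 1.
Minimum venire: 11 + 16 + 1 = 28.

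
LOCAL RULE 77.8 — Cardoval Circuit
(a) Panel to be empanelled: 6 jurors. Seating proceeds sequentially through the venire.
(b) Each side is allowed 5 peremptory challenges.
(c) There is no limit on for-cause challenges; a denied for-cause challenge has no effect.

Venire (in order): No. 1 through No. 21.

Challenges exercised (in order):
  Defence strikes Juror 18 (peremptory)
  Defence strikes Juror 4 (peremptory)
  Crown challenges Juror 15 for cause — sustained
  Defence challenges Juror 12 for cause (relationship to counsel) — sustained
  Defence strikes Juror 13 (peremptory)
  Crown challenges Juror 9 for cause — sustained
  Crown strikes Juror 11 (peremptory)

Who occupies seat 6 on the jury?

Removed: #4, #9, #11, #12, #13, #15, #18.
Seating in order: seats 1–6 → #1, #2, #3, #5, #6, #7.
So seat 6 is #7.

7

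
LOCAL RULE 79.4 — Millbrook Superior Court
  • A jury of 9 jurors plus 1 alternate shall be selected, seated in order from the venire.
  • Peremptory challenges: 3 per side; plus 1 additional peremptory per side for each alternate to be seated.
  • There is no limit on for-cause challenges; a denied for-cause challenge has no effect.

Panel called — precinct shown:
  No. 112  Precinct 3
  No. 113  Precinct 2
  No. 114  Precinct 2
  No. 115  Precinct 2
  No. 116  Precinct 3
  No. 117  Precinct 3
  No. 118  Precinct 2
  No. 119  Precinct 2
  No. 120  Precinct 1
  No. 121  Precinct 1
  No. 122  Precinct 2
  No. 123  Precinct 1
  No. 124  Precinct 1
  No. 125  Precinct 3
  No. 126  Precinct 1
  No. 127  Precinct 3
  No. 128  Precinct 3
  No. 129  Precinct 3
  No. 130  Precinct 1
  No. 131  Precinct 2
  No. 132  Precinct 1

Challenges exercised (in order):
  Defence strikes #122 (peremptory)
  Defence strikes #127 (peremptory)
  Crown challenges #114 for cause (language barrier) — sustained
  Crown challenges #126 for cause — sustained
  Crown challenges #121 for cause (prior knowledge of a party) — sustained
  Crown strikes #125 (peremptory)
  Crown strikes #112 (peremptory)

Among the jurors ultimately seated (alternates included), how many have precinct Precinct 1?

Removed: #112, #114, #121, #122, #125, #126, #127.
Seated (10 incl. alternates): #113, #115, #116, #117, #118, #119, #120, #123, #124, #128.
Of those, in Precinct 1: #120, #123, #124 → 3.

3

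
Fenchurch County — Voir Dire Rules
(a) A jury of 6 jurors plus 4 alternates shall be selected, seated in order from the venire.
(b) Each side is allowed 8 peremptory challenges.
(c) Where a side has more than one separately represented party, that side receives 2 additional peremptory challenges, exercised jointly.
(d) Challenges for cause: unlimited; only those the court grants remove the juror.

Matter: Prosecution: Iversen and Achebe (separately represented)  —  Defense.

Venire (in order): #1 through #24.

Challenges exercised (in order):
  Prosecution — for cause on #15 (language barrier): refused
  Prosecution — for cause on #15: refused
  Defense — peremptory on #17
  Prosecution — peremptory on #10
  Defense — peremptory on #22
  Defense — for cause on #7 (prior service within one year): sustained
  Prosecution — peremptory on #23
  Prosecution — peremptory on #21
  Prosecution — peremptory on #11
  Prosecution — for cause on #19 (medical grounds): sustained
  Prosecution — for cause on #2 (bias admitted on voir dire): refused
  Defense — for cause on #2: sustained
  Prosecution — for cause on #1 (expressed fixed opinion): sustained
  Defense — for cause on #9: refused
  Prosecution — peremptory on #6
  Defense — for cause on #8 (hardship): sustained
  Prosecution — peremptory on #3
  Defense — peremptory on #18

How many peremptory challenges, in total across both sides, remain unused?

Prosecution allotment: 8 base + 2 multi-party = 10. Defense allotment: 8.
Prosecution peremptories used: #10, #23, #21, #11, #6, #3 — 6 (for-cause on #15, #15, #19, #2, #1 don't count).
Defense peremptories used: #17, #22, #18 — 3 (for-cause on #7, #2, #9, #8 don't count).
Remaining: (10 − 6) + (8 − 3) = 9.

9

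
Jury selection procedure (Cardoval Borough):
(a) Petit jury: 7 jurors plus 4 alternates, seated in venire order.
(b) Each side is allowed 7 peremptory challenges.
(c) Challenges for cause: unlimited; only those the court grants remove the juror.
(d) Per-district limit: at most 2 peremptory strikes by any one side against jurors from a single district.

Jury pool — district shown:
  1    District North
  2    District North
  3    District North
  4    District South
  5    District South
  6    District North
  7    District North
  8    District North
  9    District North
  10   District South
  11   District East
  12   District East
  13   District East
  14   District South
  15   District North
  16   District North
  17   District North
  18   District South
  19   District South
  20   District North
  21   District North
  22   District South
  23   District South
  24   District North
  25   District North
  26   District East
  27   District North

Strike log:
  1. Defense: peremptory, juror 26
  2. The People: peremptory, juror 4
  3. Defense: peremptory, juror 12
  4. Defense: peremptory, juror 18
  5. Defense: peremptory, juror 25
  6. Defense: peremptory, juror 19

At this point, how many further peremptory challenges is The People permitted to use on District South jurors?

1

The People peremptories so far: #4 — 1 of 7 used, 6 left overall.
Against District South: #4 — 1 used; per-district cap 2 leaves 1.
Binding limit: min(6, 1) = 1.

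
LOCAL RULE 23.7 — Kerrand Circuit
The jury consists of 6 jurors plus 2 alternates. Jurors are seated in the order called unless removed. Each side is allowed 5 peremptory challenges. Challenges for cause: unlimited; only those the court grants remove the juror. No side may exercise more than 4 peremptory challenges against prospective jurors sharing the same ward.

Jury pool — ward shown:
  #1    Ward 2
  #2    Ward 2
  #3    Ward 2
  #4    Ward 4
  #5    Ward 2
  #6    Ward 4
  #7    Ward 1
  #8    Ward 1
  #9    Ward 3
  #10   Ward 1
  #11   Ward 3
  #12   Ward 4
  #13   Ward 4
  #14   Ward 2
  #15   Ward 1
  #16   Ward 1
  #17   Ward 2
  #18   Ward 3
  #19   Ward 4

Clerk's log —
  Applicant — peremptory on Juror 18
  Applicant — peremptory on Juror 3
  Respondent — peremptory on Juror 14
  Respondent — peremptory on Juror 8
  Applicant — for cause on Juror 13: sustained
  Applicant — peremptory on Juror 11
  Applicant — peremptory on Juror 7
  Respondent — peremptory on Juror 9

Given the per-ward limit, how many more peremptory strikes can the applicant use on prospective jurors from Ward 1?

Applicant peremptories so far: #18, #3, #11, #7 — 4 of 5 used, 1 left overall.
Against Ward 1: #7 — 1 used; per-ward cap 4 leaves 3.
Binding limit: min(1, 3) = 1.

1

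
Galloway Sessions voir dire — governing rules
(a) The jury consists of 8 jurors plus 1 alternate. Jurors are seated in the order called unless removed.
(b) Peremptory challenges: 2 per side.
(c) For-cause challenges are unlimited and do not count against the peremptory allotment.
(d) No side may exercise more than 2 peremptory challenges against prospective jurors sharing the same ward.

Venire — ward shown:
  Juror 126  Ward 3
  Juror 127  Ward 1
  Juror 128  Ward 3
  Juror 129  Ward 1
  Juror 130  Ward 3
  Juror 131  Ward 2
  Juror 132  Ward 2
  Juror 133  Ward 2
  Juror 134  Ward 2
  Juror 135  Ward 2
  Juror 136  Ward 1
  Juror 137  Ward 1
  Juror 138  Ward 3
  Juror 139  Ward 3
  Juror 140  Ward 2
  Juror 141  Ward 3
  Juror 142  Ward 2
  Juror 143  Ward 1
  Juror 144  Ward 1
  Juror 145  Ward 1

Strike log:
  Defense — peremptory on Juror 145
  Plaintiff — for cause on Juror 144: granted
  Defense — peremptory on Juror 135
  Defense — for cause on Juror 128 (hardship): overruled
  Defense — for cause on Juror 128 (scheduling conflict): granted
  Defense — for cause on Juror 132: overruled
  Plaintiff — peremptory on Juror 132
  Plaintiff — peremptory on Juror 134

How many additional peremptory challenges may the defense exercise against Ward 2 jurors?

Defense peremptories so far: #145, #135 — 2 of 2 used, 0 left overall.
Against Ward 2: #135 — 1 used; per-ward cap 2 leaves 1.
Binding limit: min(0, 1) = 0.

0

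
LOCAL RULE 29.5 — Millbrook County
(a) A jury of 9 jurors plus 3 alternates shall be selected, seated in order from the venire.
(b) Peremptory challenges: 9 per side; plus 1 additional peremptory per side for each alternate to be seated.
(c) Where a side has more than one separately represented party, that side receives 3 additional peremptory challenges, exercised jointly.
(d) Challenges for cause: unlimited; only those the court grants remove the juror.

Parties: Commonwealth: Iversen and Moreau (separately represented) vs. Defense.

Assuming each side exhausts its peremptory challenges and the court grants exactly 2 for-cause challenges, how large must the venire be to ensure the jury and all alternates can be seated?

Seats to fill: 9 + 3 alternates = 12.
Peremptories — Commonwealth: 9 + 1×3 + 3 = 15; Defense: 9 + 1×3 = 12; total 27.
For-cause removals: 2.
Minimum venire: 12 + 27 + 2 = 41.

41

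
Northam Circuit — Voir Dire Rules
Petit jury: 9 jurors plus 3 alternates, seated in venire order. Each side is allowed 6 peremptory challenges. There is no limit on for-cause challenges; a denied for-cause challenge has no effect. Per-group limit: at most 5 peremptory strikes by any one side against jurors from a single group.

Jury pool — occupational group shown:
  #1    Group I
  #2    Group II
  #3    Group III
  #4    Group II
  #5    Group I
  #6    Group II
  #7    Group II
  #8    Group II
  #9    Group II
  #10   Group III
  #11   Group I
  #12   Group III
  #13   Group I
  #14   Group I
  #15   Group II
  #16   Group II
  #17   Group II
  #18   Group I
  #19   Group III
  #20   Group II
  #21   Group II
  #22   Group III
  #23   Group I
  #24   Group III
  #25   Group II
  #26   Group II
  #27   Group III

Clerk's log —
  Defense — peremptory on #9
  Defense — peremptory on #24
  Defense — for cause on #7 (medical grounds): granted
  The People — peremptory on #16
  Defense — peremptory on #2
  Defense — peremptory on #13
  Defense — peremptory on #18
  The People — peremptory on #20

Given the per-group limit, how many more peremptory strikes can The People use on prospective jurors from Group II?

3

The People peremptories so far: #16, #20 — 2 of 6 used, 4 left overall.
Against Group II: #16, #20 — 2 used; per-group cap 5 leaves 3.
Binding limit: min(4, 3) = 3.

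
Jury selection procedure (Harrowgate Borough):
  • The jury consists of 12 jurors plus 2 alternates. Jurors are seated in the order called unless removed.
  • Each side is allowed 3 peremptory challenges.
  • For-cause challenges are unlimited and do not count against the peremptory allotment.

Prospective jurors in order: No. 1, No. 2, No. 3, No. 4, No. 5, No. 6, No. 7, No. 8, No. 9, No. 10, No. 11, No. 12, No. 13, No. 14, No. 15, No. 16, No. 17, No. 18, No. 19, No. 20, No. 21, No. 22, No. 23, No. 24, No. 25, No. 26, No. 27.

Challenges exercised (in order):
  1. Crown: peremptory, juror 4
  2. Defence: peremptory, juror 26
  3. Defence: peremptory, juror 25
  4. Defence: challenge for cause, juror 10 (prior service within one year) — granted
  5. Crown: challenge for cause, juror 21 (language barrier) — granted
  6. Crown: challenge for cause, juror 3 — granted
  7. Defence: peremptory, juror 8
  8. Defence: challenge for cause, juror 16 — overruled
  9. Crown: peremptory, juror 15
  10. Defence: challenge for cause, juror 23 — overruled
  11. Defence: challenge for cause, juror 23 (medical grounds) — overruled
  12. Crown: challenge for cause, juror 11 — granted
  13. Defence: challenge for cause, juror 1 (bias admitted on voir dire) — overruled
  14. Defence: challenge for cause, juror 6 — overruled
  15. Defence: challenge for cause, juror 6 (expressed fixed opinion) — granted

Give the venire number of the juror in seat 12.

Removed: #3, #4, #6, #8, #10, #11, #15, #21, #25, #26. (#1, #16, #23 stay — for-cause denied.)
Filling seats in venire order through position 12: #1, #2, #5, #7, #9, #12, #13, #14, #16, #17, #18, #19.
So seat 12 is #19.

19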